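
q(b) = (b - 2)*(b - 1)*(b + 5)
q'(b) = (b - 2)*(b - 1) + (b - 2)*(b + 5) + (b - 1)*(b + 5) = 3*b^2 + 4*b - 13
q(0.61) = 3.04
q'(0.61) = -9.44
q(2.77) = 10.59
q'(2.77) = 21.10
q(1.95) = -0.33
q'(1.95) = 6.21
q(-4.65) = 13.15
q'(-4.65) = 33.27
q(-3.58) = 36.29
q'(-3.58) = 11.13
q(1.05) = -0.29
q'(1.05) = -5.49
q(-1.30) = 28.08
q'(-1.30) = -13.13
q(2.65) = 8.20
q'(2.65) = 18.67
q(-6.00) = -56.00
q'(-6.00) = 71.00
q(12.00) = 1870.00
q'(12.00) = 467.00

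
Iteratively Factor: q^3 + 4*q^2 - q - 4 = (q + 4)*(q^2 - 1) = (q - 1)*(q + 4)*(q + 1)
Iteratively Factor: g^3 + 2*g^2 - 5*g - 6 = (g + 1)*(g^2 + g - 6) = (g + 1)*(g + 3)*(g - 2)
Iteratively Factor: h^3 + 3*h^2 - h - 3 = (h - 1)*(h^2 + 4*h + 3) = (h - 1)*(h + 3)*(h + 1)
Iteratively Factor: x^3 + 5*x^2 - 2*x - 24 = (x - 2)*(x^2 + 7*x + 12) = (x - 2)*(x + 4)*(x + 3)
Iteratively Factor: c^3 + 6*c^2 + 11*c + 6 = (c + 3)*(c^2 + 3*c + 2) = (c + 1)*(c + 3)*(c + 2)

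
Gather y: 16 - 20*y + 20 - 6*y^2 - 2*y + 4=-6*y^2 - 22*y + 40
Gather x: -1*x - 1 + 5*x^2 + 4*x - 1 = 5*x^2 + 3*x - 2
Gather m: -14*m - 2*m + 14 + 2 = 16 - 16*m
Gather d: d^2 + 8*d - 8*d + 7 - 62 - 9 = d^2 - 64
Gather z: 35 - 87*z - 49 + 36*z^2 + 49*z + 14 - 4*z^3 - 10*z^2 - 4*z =-4*z^3 + 26*z^2 - 42*z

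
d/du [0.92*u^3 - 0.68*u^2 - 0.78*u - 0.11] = 2.76*u^2 - 1.36*u - 0.78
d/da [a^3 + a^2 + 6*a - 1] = 3*a^2 + 2*a + 6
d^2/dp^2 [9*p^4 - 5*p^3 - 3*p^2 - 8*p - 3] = 108*p^2 - 30*p - 6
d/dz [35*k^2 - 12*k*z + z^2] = -12*k + 2*z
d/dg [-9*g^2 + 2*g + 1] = 2 - 18*g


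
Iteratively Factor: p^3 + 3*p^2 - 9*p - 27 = (p - 3)*(p^2 + 6*p + 9) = (p - 3)*(p + 3)*(p + 3)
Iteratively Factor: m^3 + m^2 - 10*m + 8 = (m - 1)*(m^2 + 2*m - 8) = (m - 2)*(m - 1)*(m + 4)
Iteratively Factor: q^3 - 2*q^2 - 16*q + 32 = (q - 4)*(q^2 + 2*q - 8) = (q - 4)*(q - 2)*(q + 4)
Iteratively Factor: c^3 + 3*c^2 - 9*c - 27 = (c + 3)*(c^2 - 9) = (c - 3)*(c + 3)*(c + 3)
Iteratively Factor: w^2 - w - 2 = (w + 1)*(w - 2)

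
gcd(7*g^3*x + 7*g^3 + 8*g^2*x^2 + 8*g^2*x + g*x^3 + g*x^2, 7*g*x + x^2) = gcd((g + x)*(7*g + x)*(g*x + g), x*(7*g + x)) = 7*g + x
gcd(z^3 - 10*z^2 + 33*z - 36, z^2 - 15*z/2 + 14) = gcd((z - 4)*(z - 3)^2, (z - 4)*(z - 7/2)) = z - 4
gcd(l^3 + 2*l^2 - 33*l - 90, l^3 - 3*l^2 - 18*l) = l^2 - 3*l - 18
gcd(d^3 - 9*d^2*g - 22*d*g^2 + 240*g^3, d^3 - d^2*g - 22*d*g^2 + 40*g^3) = d + 5*g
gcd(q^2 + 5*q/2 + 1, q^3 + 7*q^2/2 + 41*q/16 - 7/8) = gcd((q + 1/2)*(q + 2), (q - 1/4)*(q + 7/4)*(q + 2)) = q + 2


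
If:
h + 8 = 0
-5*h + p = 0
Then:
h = -8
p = -40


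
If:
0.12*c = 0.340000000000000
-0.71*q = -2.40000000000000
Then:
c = 2.83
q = 3.38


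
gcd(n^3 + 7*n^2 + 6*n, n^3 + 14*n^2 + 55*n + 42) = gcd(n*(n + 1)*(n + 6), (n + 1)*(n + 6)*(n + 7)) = n^2 + 7*n + 6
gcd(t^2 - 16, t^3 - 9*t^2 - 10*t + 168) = t + 4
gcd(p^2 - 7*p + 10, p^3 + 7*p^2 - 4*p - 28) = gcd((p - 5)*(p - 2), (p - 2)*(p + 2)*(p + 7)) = p - 2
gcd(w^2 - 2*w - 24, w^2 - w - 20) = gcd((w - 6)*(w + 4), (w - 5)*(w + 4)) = w + 4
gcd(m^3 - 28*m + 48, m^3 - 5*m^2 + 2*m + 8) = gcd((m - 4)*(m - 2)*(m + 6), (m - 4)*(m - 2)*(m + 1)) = m^2 - 6*m + 8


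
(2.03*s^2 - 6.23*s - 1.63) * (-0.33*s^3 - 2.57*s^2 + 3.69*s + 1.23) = -0.6699*s^5 - 3.1612*s^4 + 24.0397*s^3 - 16.3027*s^2 - 13.6776*s - 2.0049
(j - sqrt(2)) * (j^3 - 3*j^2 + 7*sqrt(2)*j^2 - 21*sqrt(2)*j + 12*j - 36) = j^4 - 3*j^3 + 6*sqrt(2)*j^3 - 18*sqrt(2)*j^2 - 2*j^2 - 12*sqrt(2)*j + 6*j + 36*sqrt(2)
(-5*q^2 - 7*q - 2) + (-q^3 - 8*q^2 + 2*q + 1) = -q^3 - 13*q^2 - 5*q - 1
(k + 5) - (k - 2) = 7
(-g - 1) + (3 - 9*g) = 2 - 10*g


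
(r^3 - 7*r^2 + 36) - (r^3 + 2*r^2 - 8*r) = -9*r^2 + 8*r + 36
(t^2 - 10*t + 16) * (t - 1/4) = t^3 - 41*t^2/4 + 37*t/2 - 4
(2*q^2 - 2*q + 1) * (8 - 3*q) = -6*q^3 + 22*q^2 - 19*q + 8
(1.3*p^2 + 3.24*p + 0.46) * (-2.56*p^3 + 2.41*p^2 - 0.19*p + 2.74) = -3.328*p^5 - 5.1614*p^4 + 6.3838*p^3 + 4.055*p^2 + 8.7902*p + 1.2604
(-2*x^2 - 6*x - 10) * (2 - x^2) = 2*x^4 + 6*x^3 + 6*x^2 - 12*x - 20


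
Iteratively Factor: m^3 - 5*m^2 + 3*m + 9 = (m - 3)*(m^2 - 2*m - 3) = (m - 3)^2*(m + 1)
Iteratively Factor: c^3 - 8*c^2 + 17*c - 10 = (c - 1)*(c^2 - 7*c + 10) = (c - 5)*(c - 1)*(c - 2)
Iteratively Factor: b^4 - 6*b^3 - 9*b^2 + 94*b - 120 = (b - 2)*(b^3 - 4*b^2 - 17*b + 60) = (b - 3)*(b - 2)*(b^2 - b - 20) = (b - 5)*(b - 3)*(b - 2)*(b + 4)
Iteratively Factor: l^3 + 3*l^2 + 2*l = (l + 2)*(l^2 + l) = (l + 1)*(l + 2)*(l)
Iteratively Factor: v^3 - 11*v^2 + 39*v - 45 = (v - 3)*(v^2 - 8*v + 15) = (v - 3)^2*(v - 5)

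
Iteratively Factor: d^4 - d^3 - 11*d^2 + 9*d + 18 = (d + 3)*(d^3 - 4*d^2 + d + 6) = (d + 1)*(d + 3)*(d^2 - 5*d + 6) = (d - 2)*(d + 1)*(d + 3)*(d - 3)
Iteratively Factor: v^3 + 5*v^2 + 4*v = (v + 4)*(v^2 + v) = (v + 1)*(v + 4)*(v)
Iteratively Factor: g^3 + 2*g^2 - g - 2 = (g - 1)*(g^2 + 3*g + 2) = (g - 1)*(g + 2)*(g + 1)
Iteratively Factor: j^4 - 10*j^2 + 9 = (j + 3)*(j^3 - 3*j^2 - j + 3) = (j + 1)*(j + 3)*(j^2 - 4*j + 3) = (j - 1)*(j + 1)*(j + 3)*(j - 3)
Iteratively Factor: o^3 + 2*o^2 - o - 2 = (o + 2)*(o^2 - 1) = (o - 1)*(o + 2)*(o + 1)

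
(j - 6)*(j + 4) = j^2 - 2*j - 24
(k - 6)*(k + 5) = k^2 - k - 30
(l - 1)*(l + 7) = l^2 + 6*l - 7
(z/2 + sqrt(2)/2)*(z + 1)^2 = z^3/2 + sqrt(2)*z^2/2 + z^2 + z/2 + sqrt(2)*z + sqrt(2)/2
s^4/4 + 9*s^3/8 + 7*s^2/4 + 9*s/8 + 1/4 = (s/4 + 1/4)*(s + 1/2)*(s + 1)*(s + 2)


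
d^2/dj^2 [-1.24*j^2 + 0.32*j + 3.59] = -2.48000000000000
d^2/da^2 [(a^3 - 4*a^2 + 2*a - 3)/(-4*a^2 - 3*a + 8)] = 2*(-121*a^3 + 600*a^2 - 276*a + 331)/(64*a^6 + 144*a^5 - 276*a^4 - 549*a^3 + 552*a^2 + 576*a - 512)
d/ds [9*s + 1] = 9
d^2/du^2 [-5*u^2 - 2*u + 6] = -10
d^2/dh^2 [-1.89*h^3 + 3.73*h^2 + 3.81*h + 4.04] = 7.46 - 11.34*h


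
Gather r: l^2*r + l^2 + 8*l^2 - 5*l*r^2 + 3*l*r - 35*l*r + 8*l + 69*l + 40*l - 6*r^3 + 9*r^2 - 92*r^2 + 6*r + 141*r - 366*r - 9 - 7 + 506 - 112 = 9*l^2 + 117*l - 6*r^3 + r^2*(-5*l - 83) + r*(l^2 - 32*l - 219) + 378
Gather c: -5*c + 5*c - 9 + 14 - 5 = 0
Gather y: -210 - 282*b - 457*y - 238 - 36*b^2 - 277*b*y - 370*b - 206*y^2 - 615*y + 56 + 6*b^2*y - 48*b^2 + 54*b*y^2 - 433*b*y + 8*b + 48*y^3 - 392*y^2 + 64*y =-84*b^2 - 644*b + 48*y^3 + y^2*(54*b - 598) + y*(6*b^2 - 710*b - 1008) - 392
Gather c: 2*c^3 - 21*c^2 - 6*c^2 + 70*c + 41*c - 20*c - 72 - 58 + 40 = 2*c^3 - 27*c^2 + 91*c - 90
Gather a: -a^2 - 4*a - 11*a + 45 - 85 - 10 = -a^2 - 15*a - 50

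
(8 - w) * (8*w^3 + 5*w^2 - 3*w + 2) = -8*w^4 + 59*w^3 + 43*w^2 - 26*w + 16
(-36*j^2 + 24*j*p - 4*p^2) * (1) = -36*j^2 + 24*j*p - 4*p^2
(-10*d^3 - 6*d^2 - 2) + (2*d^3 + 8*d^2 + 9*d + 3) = -8*d^3 + 2*d^2 + 9*d + 1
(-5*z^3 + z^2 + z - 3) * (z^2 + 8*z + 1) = -5*z^5 - 39*z^4 + 4*z^3 + 6*z^2 - 23*z - 3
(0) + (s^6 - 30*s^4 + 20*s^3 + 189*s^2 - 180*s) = s^6 - 30*s^4 + 20*s^3 + 189*s^2 - 180*s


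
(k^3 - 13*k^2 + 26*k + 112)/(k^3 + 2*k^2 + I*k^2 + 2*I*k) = (k^2 - 15*k + 56)/(k*(k + I))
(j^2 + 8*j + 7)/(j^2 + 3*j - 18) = (j^2 + 8*j + 7)/(j^2 + 3*j - 18)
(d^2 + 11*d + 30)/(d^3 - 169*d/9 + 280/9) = 9*(d + 6)/(9*d^2 - 45*d + 56)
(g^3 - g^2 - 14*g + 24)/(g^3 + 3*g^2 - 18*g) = (g^2 + 2*g - 8)/(g*(g + 6))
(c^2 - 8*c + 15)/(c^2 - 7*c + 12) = (c - 5)/(c - 4)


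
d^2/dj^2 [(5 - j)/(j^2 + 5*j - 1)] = 2*(3*j*(j^2 + 5*j - 1) - (j - 5)*(2*j + 5)^2)/(j^2 + 5*j - 1)^3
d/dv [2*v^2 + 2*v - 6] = 4*v + 2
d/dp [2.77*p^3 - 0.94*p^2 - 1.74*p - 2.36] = 8.31*p^2 - 1.88*p - 1.74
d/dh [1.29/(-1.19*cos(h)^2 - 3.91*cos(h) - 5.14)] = -(3.0702*cos(h) + 5.0439)*sin(h)/(1.19*cos(h)^2 + 3.91*cos(h) + 5.14)^2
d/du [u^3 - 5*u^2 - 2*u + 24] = 3*u^2 - 10*u - 2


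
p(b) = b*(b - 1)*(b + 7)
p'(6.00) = 173.00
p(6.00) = 390.00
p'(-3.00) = -16.00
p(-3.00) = 48.00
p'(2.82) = 50.70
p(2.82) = 50.40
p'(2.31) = 36.73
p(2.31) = 28.17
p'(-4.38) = -2.01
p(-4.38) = 61.74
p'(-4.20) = -4.48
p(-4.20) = 61.15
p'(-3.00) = -16.00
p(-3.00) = 48.00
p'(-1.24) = -17.27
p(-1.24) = 16.00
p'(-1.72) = -18.76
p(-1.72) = 24.70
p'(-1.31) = -17.57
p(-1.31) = 17.22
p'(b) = b*(b - 1) + b*(b + 7) + (b - 1)*(b + 7) = 3*b^2 + 12*b - 7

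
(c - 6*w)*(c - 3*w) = c^2 - 9*c*w + 18*w^2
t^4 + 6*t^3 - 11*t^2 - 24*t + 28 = (t - 2)*(t - 1)*(t + 2)*(t + 7)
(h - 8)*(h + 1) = h^2 - 7*h - 8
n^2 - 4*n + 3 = (n - 3)*(n - 1)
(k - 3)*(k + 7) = k^2 + 4*k - 21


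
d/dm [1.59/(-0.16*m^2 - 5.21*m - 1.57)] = (0.5088*m + 8.2839)/(0.16*m^2 + 5.21*m + 1.57)^2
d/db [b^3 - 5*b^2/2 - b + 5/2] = 3*b^2 - 5*b - 1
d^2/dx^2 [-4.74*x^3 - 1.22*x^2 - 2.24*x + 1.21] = -28.44*x - 2.44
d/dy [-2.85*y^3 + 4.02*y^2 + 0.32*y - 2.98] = -8.55*y^2 + 8.04*y + 0.32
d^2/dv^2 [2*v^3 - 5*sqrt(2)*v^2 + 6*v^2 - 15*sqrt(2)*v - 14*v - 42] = 12*v - 10*sqrt(2) + 12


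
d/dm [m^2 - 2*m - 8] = 2*m - 2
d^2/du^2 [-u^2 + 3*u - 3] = -2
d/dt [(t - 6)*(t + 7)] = 2*t + 1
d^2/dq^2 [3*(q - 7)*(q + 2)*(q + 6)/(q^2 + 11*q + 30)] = 216/(q^3 + 15*q^2 + 75*q + 125)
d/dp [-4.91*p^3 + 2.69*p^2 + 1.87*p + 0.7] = -14.73*p^2 + 5.38*p + 1.87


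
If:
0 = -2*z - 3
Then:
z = -3/2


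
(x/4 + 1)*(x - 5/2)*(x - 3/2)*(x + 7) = x^4/4 + 7*x^3/4 - 49*x^2/16 - 283*x/16 + 105/4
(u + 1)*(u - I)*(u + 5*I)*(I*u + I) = I*u^4 - 4*u^3 + 2*I*u^3 - 8*u^2 + 6*I*u^2 - 4*u + 10*I*u + 5*I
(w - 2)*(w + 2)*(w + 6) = w^3 + 6*w^2 - 4*w - 24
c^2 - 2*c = c*(c - 2)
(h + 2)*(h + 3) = h^2 + 5*h + 6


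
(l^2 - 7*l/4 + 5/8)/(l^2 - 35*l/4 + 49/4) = (8*l^2 - 14*l + 5)/(2*(4*l^2 - 35*l + 49))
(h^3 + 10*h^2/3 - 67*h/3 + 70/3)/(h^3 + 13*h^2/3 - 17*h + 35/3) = (h - 2)/(h - 1)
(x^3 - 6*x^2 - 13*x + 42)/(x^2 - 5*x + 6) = (x^2 - 4*x - 21)/(x - 3)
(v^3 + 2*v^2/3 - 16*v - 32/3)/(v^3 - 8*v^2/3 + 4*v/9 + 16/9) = 3*(v^2 - 16)/(3*v^2 - 10*v + 8)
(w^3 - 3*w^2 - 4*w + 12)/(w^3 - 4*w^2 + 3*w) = (w^2 - 4)/(w*(w - 1))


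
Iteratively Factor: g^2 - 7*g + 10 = (g - 2)*(g - 5)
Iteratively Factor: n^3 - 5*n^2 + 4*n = (n - 1)*(n^2 - 4*n) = (n - 4)*(n - 1)*(n)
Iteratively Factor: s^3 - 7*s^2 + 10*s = (s - 2)*(s^2 - 5*s) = s*(s - 2)*(s - 5)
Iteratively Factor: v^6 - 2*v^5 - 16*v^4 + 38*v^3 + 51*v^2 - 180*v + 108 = (v - 2)*(v^5 - 16*v^3 + 6*v^2 + 63*v - 54) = (v - 2)^2*(v^4 + 2*v^3 - 12*v^2 - 18*v + 27) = (v - 2)^2*(v - 1)*(v^3 + 3*v^2 - 9*v - 27) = (v - 2)^2*(v - 1)*(v + 3)*(v^2 - 9) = (v - 2)^2*(v - 1)*(v + 3)^2*(v - 3)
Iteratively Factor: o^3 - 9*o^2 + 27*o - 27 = (o - 3)*(o^2 - 6*o + 9) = (o - 3)^2*(o - 3)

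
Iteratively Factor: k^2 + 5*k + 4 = (k + 1)*(k + 4)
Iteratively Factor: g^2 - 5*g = (g)*(g - 5)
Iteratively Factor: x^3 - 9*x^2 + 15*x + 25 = (x - 5)*(x^2 - 4*x - 5) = (x - 5)*(x + 1)*(x - 5)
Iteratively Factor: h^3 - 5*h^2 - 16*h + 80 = (h + 4)*(h^2 - 9*h + 20) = (h - 5)*(h + 4)*(h - 4)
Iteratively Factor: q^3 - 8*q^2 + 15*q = (q - 5)*(q^2 - 3*q) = q*(q - 5)*(q - 3)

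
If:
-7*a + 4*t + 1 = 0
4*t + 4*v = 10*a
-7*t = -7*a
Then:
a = 1/3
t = 1/3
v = 1/2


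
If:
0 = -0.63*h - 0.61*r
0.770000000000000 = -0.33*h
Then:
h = -2.33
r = 2.41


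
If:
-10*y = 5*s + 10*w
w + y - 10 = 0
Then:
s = -20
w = 10 - y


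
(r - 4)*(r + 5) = r^2 + r - 20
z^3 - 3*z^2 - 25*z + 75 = (z - 5)*(z - 3)*(z + 5)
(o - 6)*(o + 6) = o^2 - 36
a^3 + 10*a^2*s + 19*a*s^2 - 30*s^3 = (a - s)*(a + 5*s)*(a + 6*s)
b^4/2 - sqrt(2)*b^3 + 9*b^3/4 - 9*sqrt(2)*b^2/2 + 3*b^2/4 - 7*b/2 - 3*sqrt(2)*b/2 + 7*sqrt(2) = (b/2 + 1)*(b - 1)*(b + 7/2)*(b - 2*sqrt(2))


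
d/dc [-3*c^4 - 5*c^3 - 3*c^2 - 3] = 3*c*(-4*c^2 - 5*c - 2)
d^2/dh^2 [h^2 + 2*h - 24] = 2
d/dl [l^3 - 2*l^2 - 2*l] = 3*l^2 - 4*l - 2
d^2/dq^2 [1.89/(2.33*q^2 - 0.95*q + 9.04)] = (-20.521242*q^2 + 8.36703*q + 1.89*(4.66*q - 0.95)*(9.32*q - 1.9) - 79.618896)/(2.33*q^2 - 0.95*q + 9.04)^3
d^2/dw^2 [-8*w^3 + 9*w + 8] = -48*w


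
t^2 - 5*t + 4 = (t - 4)*(t - 1)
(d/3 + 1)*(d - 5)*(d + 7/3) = d^3/3 + d^2/9 - 59*d/9 - 35/3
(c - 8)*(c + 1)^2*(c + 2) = c^4 - 4*c^3 - 27*c^2 - 38*c - 16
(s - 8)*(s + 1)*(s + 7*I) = s^3 - 7*s^2 + 7*I*s^2 - 8*s - 49*I*s - 56*I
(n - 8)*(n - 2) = n^2 - 10*n + 16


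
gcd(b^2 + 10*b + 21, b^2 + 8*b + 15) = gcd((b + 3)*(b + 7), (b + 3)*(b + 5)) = b + 3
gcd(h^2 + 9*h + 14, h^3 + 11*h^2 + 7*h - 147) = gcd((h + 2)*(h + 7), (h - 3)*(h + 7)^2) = h + 7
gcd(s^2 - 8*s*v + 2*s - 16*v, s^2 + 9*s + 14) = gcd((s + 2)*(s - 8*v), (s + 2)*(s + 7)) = s + 2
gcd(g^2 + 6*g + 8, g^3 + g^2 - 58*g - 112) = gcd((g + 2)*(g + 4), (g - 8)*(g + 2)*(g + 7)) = g + 2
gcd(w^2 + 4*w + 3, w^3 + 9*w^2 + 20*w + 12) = w + 1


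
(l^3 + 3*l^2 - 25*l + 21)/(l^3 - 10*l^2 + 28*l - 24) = (l^3 + 3*l^2 - 25*l + 21)/(l^3 - 10*l^2 + 28*l - 24)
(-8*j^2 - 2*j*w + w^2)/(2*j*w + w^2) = (-4*j + w)/w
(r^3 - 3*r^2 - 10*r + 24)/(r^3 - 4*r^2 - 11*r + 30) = (r - 4)/(r - 5)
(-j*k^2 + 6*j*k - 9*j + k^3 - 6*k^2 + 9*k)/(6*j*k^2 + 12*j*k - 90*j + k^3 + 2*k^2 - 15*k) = (-j*k + 3*j + k^2 - 3*k)/(6*j*k + 30*j + k^2 + 5*k)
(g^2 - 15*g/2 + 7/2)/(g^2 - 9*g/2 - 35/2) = (2*g - 1)/(2*g + 5)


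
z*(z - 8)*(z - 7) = z^3 - 15*z^2 + 56*z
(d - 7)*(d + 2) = d^2 - 5*d - 14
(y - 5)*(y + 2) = y^2 - 3*y - 10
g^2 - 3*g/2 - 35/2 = (g - 5)*(g + 7/2)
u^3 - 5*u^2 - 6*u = u*(u - 6)*(u + 1)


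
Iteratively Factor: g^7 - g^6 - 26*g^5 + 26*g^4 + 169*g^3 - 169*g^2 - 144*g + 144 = (g - 4)*(g^6 + 3*g^5 - 14*g^4 - 30*g^3 + 49*g^2 + 27*g - 36) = (g - 4)*(g - 1)*(g^5 + 4*g^4 - 10*g^3 - 40*g^2 + 9*g + 36) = (g - 4)*(g - 1)*(g + 3)*(g^4 + g^3 - 13*g^2 - g + 12) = (g - 4)*(g - 1)*(g + 1)*(g + 3)*(g^3 - 13*g + 12) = (g - 4)*(g - 3)*(g - 1)*(g + 1)*(g + 3)*(g^2 + 3*g - 4) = (g - 4)*(g - 3)*(g - 1)*(g + 1)*(g + 3)*(g + 4)*(g - 1)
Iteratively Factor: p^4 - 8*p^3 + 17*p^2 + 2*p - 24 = (p - 3)*(p^3 - 5*p^2 + 2*p + 8) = (p - 4)*(p - 3)*(p^2 - p - 2) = (p - 4)*(p - 3)*(p + 1)*(p - 2)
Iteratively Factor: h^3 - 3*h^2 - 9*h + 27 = (h - 3)*(h^2 - 9) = (h - 3)^2*(h + 3)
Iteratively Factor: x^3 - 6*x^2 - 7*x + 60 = (x + 3)*(x^2 - 9*x + 20) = (x - 4)*(x + 3)*(x - 5)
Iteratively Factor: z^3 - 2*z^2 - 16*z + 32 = (z - 4)*(z^2 + 2*z - 8) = (z - 4)*(z + 4)*(z - 2)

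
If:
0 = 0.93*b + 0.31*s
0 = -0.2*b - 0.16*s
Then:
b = 0.00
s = 0.00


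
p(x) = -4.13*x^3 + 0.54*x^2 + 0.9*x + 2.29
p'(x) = -12.39*x^2 + 1.08*x + 0.9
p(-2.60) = 76.19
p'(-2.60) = -85.66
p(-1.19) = 8.94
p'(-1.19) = -17.93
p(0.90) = 0.53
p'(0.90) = -8.16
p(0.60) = 2.13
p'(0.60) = -2.91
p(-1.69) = 22.25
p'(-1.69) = -36.31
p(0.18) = 2.45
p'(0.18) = 0.69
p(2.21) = -37.66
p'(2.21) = -57.23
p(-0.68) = 3.23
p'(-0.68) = -5.56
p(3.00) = -101.66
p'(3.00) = -107.37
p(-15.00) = 14049.04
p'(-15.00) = -2803.05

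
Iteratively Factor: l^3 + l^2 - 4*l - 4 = (l + 1)*(l^2 - 4) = (l - 2)*(l + 1)*(l + 2)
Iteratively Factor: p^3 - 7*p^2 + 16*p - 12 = (p - 2)*(p^2 - 5*p + 6) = (p - 3)*(p - 2)*(p - 2)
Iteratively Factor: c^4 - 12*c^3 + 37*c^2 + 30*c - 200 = (c - 4)*(c^3 - 8*c^2 + 5*c + 50) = (c - 4)*(c + 2)*(c^2 - 10*c + 25) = (c - 5)*(c - 4)*(c + 2)*(c - 5)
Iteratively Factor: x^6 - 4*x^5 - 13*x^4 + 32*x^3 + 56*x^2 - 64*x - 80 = (x - 5)*(x^5 + x^4 - 8*x^3 - 8*x^2 + 16*x + 16) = (x - 5)*(x - 2)*(x^4 + 3*x^3 - 2*x^2 - 12*x - 8) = (x - 5)*(x - 2)*(x + 2)*(x^3 + x^2 - 4*x - 4) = (x - 5)*(x - 2)*(x + 2)^2*(x^2 - x - 2) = (x - 5)*(x - 2)*(x + 1)*(x + 2)^2*(x - 2)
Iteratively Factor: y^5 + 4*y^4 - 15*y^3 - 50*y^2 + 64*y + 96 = (y - 3)*(y^4 + 7*y^3 + 6*y^2 - 32*y - 32) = (y - 3)*(y + 4)*(y^3 + 3*y^2 - 6*y - 8) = (y - 3)*(y - 2)*(y + 4)*(y^2 + 5*y + 4) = (y - 3)*(y - 2)*(y + 4)^2*(y + 1)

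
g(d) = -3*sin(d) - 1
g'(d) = -3*cos(d)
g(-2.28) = 1.28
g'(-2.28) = 1.95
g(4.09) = 1.44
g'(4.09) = 1.75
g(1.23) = -3.83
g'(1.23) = -1.00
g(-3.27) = -1.38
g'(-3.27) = 2.98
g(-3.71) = -2.61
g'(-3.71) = 2.53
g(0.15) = -1.45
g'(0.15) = -2.97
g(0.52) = -2.49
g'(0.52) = -2.60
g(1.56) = -4.00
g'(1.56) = -0.03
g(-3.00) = -0.58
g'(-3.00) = 2.97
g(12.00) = 0.61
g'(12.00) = -2.53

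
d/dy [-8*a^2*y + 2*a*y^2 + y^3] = -8*a^2 + 4*a*y + 3*y^2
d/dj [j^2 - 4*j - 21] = 2*j - 4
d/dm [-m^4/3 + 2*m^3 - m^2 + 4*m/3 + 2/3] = -4*m^3/3 + 6*m^2 - 2*m + 4/3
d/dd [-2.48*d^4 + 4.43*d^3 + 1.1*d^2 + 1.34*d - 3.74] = -9.92*d^3 + 13.29*d^2 + 2.2*d + 1.34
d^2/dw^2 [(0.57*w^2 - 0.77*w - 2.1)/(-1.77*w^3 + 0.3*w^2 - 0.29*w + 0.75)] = (-3.571506*w^6 + 14.473998*w^5 + 78.251346*w^4 - 29.186112*w^3 + 20.63718*w^2 + 14.5908*w - 0.89808)/(5.545233*w^9 - 2.81961*w^8 + 3.203523*w^7 - 7.999965*w^6 + 2.914371*w^5 - 2.58804*w^4 + 3.402764*w^3 - 0.695475*w^2 + 0.489375*w - 0.421875)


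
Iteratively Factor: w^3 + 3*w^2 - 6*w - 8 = (w - 2)*(w^2 + 5*w + 4) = (w - 2)*(w + 4)*(w + 1)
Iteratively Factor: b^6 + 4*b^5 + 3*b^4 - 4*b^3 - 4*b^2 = (b + 1)*(b^5 + 3*b^4 - 4*b^2) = b*(b + 1)*(b^4 + 3*b^3 - 4*b) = b*(b + 1)*(b + 2)*(b^3 + b^2 - 2*b) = b*(b - 1)*(b + 1)*(b + 2)*(b^2 + 2*b) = b*(b - 1)*(b + 1)*(b + 2)^2*(b)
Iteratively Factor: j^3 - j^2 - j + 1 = (j + 1)*(j^2 - 2*j + 1) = (j - 1)*(j + 1)*(j - 1)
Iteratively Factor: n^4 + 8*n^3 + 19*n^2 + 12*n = (n + 3)*(n^3 + 5*n^2 + 4*n) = n*(n + 3)*(n^2 + 5*n + 4) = n*(n + 1)*(n + 3)*(n + 4)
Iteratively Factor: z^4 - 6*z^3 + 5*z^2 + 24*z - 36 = (z - 2)*(z^3 - 4*z^2 - 3*z + 18) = (z - 2)*(z + 2)*(z^2 - 6*z + 9) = (z - 3)*(z - 2)*(z + 2)*(z - 3)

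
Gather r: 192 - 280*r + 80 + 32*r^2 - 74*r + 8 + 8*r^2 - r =40*r^2 - 355*r + 280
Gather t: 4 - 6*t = 4 - 6*t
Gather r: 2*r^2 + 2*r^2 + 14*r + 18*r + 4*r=4*r^2 + 36*r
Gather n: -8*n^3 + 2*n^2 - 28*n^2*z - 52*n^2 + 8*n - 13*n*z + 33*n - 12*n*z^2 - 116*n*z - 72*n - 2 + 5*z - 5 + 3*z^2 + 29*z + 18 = -8*n^3 + n^2*(-28*z - 50) + n*(-12*z^2 - 129*z - 31) + 3*z^2 + 34*z + 11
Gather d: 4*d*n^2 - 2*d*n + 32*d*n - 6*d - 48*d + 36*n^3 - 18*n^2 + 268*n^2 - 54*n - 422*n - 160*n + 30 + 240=d*(4*n^2 + 30*n - 54) + 36*n^3 + 250*n^2 - 636*n + 270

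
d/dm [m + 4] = 1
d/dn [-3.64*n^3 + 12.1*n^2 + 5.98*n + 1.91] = -10.92*n^2 + 24.2*n + 5.98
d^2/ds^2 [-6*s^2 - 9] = -12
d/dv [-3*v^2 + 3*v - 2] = 3 - 6*v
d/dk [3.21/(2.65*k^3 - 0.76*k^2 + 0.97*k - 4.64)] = (-25.5195*k^2 + 4.8792*k - 3.1137)/(2.65*k^3 - 0.76*k^2 + 0.97*k - 4.64)^2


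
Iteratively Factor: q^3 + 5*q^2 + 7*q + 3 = (q + 1)*(q^2 + 4*q + 3) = (q + 1)^2*(q + 3)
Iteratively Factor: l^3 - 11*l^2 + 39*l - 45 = (l - 3)*(l^2 - 8*l + 15) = (l - 3)^2*(l - 5)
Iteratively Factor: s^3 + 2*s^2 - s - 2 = (s + 2)*(s^2 - 1) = (s + 1)*(s + 2)*(s - 1)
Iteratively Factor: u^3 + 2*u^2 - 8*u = (u + 4)*(u^2 - 2*u) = u*(u + 4)*(u - 2)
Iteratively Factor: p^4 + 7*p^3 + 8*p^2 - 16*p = (p + 4)*(p^3 + 3*p^2 - 4*p) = (p - 1)*(p + 4)*(p^2 + 4*p) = (p - 1)*(p + 4)^2*(p)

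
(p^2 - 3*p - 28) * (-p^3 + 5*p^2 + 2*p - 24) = -p^5 + 8*p^4 + 15*p^3 - 170*p^2 + 16*p + 672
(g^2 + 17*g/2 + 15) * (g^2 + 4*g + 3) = g^4 + 25*g^3/2 + 52*g^2 + 171*g/2 + 45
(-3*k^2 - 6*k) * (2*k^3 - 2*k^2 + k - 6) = -6*k^5 - 6*k^4 + 9*k^3 + 12*k^2 + 36*k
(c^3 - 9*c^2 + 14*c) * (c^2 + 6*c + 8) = c^5 - 3*c^4 - 32*c^3 + 12*c^2 + 112*c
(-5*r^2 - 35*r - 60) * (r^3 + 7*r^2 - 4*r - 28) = -5*r^5 - 70*r^4 - 285*r^3 - 140*r^2 + 1220*r + 1680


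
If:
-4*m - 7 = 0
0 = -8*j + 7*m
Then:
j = -49/32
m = -7/4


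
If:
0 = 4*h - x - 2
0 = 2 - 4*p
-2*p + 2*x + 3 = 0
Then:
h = 1/4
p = 1/2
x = -1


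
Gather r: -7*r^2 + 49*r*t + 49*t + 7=-7*r^2 + 49*r*t + 49*t + 7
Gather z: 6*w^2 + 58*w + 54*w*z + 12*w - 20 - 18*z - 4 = 6*w^2 + 70*w + z*(54*w - 18) - 24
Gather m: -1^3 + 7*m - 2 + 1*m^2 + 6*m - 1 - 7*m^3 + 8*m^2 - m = -7*m^3 + 9*m^2 + 12*m - 4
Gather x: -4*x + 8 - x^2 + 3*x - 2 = -x^2 - x + 6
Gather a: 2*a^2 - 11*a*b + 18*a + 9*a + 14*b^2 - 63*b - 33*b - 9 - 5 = 2*a^2 + a*(27 - 11*b) + 14*b^2 - 96*b - 14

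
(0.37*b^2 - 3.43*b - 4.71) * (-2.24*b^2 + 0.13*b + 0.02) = -0.8288*b^4 + 7.7313*b^3 + 10.1119*b^2 - 0.6809*b - 0.0942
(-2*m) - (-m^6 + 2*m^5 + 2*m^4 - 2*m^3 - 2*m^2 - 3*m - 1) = m^6 - 2*m^5 - 2*m^4 + 2*m^3 + 2*m^2 + m + 1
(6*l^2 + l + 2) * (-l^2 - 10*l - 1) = -6*l^4 - 61*l^3 - 18*l^2 - 21*l - 2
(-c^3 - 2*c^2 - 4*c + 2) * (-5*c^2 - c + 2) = 5*c^5 + 11*c^4 + 20*c^3 - 10*c^2 - 10*c + 4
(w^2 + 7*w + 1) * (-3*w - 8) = -3*w^3 - 29*w^2 - 59*w - 8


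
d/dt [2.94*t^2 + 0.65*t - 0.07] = 5.88*t + 0.65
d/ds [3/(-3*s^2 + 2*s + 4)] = 6*(3*s - 1)/(-3*s^2 + 2*s + 4)^2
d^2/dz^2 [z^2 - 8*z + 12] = 2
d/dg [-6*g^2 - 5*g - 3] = -12*g - 5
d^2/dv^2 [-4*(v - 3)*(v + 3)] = -8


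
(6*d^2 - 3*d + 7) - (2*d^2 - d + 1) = 4*d^2 - 2*d + 6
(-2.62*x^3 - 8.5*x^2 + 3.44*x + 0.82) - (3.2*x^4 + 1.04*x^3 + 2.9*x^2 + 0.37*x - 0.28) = -3.2*x^4 - 3.66*x^3 - 11.4*x^2 + 3.07*x + 1.1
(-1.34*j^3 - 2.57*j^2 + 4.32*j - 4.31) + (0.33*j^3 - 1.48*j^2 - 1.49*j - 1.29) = -1.01*j^3 - 4.05*j^2 + 2.83*j - 5.6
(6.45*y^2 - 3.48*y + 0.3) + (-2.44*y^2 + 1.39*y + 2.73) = 4.01*y^2 - 2.09*y + 3.03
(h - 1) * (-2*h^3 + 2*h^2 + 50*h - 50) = -2*h^4 + 4*h^3 + 48*h^2 - 100*h + 50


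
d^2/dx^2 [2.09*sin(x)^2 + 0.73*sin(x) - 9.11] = -0.73*sin(x) + 4.18*cos(2*x)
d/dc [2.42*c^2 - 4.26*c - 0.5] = 4.84*c - 4.26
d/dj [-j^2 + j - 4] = 1 - 2*j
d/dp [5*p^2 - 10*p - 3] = 10*p - 10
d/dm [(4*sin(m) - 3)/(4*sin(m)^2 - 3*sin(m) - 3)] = (-16*sin(m)^2 + 24*sin(m) - 21)*cos(m)/(4*sin(m)^2 - 3*sin(m) - 3)^2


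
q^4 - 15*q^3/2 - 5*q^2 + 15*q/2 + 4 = (q - 8)*(q - 1)*(q + 1/2)*(q + 1)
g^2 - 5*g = g*(g - 5)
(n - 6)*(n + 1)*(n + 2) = n^3 - 3*n^2 - 16*n - 12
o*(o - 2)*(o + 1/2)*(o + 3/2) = o^4 - 13*o^2/4 - 3*o/2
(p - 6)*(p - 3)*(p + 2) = p^3 - 7*p^2 + 36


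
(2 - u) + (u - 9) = -7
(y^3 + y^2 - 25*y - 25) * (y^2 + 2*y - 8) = y^5 + 3*y^4 - 31*y^3 - 83*y^2 + 150*y + 200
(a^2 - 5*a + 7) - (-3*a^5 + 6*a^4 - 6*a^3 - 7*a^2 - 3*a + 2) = 3*a^5 - 6*a^4 + 6*a^3 + 8*a^2 - 2*a + 5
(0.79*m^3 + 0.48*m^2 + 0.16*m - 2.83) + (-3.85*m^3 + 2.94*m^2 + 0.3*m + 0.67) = -3.06*m^3 + 3.42*m^2 + 0.46*m - 2.16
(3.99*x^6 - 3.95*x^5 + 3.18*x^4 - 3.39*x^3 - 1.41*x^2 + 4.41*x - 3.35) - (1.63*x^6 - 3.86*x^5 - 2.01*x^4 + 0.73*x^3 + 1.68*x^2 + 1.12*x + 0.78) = 2.36*x^6 - 0.0900000000000003*x^5 + 5.19*x^4 - 4.12*x^3 - 3.09*x^2 + 3.29*x - 4.13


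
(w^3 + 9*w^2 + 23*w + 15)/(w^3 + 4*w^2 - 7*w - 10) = (w + 3)/(w - 2)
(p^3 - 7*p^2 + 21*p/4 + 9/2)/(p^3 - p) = (4*p^3 - 28*p^2 + 21*p + 18)/(4*p*(p^2 - 1))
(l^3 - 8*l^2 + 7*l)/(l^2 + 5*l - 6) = l*(l - 7)/(l + 6)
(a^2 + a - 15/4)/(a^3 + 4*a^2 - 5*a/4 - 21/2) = (2*a + 5)/(2*a^2 + 11*a + 14)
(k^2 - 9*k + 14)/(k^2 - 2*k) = (k - 7)/k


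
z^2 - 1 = (z - 1)*(z + 1)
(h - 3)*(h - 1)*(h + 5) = h^3 + h^2 - 17*h + 15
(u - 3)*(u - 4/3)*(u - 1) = u^3 - 16*u^2/3 + 25*u/3 - 4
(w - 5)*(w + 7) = w^2 + 2*w - 35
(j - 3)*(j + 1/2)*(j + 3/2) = j^3 - j^2 - 21*j/4 - 9/4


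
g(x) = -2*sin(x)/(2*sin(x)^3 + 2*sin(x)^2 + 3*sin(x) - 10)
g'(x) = -2*(-6*sin(x)^2*cos(x) - 4*sin(x)*cos(x) - 3*cos(x))*sin(x)/(2*sin(x)^3 + 2*sin(x)^2 + 3*sin(x) - 10)^2 - 2*cos(x)/(2*sin(x)^3 + 2*sin(x)^2 + 3*sin(x) - 10) = 4*(2*sin(x)^3 + sin(x)^2 + 5)*cos(x)/(2*sin(x)^3 + 2*sin(x)^2 + 3*sin(x) - 10)^2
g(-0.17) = -0.03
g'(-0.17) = 0.18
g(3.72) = -0.10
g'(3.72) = -0.13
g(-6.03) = 0.06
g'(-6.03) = 0.24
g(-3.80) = 0.18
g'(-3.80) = -0.38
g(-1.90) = -0.15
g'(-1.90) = -0.03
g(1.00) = 0.35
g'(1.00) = 0.63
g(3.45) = -0.06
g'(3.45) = -0.17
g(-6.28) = 0.00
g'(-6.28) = 0.20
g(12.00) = -0.09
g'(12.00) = 0.13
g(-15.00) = -0.11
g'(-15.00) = -0.11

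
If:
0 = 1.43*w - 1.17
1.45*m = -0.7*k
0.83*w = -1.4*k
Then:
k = -0.49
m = 0.23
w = 0.82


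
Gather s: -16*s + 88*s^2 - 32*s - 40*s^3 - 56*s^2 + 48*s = -40*s^3 + 32*s^2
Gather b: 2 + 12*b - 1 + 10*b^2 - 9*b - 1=10*b^2 + 3*b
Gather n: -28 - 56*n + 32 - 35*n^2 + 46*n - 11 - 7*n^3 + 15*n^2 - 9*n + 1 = -7*n^3 - 20*n^2 - 19*n - 6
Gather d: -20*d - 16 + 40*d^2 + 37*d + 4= 40*d^2 + 17*d - 12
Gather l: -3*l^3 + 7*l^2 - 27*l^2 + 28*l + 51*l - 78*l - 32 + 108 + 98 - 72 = -3*l^3 - 20*l^2 + l + 102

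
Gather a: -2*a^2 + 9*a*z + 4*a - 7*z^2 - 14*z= -2*a^2 + a*(9*z + 4) - 7*z^2 - 14*z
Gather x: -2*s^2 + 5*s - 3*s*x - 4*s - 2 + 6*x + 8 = -2*s^2 + s + x*(6 - 3*s) + 6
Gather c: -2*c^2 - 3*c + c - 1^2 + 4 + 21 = -2*c^2 - 2*c + 24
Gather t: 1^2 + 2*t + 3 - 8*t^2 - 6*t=-8*t^2 - 4*t + 4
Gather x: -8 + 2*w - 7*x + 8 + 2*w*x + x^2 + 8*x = 2*w + x^2 + x*(2*w + 1)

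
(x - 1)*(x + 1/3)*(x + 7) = x^3 + 19*x^2/3 - 5*x - 7/3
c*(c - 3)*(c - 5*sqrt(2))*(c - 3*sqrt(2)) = c^4 - 8*sqrt(2)*c^3 - 3*c^3 + 30*c^2 + 24*sqrt(2)*c^2 - 90*c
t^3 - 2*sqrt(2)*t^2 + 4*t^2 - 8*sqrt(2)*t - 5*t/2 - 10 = (t + 4)*(t - 5*sqrt(2)/2)*(t + sqrt(2)/2)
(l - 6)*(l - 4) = l^2 - 10*l + 24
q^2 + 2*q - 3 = (q - 1)*(q + 3)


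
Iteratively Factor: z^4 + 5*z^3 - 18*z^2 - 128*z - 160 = (z + 4)*(z^3 + z^2 - 22*z - 40) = (z - 5)*(z + 4)*(z^2 + 6*z + 8) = (z - 5)*(z + 4)^2*(z + 2)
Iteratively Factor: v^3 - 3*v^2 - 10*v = (v + 2)*(v^2 - 5*v) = v*(v + 2)*(v - 5)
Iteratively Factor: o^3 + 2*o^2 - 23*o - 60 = (o + 4)*(o^2 - 2*o - 15) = (o - 5)*(o + 4)*(o + 3)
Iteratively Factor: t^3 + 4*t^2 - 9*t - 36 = (t + 3)*(t^2 + t - 12) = (t - 3)*(t + 3)*(t + 4)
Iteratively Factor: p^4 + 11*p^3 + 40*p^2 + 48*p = (p + 4)*(p^3 + 7*p^2 + 12*p) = p*(p + 4)*(p^2 + 7*p + 12) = p*(p + 3)*(p + 4)*(p + 4)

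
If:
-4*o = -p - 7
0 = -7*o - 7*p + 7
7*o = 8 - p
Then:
No Solution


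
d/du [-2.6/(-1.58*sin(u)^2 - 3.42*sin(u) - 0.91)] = -(8.216*sin(u) + 8.892)*cos(u)/(1.58*sin(u)^2 + 3.42*sin(u) + 0.91)^2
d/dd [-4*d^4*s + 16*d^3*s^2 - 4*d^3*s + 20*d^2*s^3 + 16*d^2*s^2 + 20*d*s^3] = 4*s*(-4*d^3 + 12*d^2*s - 3*d^2 + 10*d*s^2 + 8*d*s + 5*s^2)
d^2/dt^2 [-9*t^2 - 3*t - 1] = -18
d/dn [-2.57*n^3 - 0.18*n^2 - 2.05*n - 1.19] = -7.71*n^2 - 0.36*n - 2.05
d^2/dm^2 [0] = 0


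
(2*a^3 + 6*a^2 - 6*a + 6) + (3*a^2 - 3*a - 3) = 2*a^3 + 9*a^2 - 9*a + 3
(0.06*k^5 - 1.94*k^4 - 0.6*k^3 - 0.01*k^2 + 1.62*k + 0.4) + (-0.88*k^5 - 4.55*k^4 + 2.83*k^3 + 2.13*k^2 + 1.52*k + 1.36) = -0.82*k^5 - 6.49*k^4 + 2.23*k^3 + 2.12*k^2 + 3.14*k + 1.76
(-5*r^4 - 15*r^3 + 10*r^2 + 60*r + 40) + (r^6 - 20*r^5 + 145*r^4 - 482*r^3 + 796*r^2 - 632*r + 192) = r^6 - 20*r^5 + 140*r^4 - 497*r^3 + 806*r^2 - 572*r + 232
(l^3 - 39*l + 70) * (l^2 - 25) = l^5 - 64*l^3 + 70*l^2 + 975*l - 1750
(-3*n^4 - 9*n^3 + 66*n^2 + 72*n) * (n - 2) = -3*n^5 - 3*n^4 + 84*n^3 - 60*n^2 - 144*n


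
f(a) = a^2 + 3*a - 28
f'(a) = 2*a + 3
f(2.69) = -12.69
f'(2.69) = 8.38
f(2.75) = -12.19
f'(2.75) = 8.50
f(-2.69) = -28.83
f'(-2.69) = -2.38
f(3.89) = -1.20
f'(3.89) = 10.78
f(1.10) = -23.49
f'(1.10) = 5.20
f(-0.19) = -28.53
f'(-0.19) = 2.62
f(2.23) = -16.34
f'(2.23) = 7.46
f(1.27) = -22.58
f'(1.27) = 5.54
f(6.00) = 26.00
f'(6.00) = 15.00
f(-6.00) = -10.00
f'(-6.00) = -9.00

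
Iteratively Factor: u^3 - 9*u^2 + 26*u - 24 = (u - 3)*(u^2 - 6*u + 8) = (u - 4)*(u - 3)*(u - 2)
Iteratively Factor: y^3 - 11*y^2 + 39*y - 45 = (y - 5)*(y^2 - 6*y + 9) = (y - 5)*(y - 3)*(y - 3)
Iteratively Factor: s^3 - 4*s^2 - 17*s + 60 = (s - 3)*(s^2 - s - 20) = (s - 5)*(s - 3)*(s + 4)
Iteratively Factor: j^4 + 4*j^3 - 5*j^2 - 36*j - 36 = (j + 2)*(j^3 + 2*j^2 - 9*j - 18) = (j + 2)*(j + 3)*(j^2 - j - 6) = (j + 2)^2*(j + 3)*(j - 3)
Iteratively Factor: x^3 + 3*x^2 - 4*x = (x - 1)*(x^2 + 4*x) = x*(x - 1)*(x + 4)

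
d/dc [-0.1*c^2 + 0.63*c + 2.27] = 0.63 - 0.2*c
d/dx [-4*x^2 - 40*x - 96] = -8*x - 40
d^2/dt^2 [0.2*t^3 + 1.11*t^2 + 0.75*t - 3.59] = 1.2*t + 2.22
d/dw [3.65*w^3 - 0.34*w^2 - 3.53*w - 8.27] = 10.95*w^2 - 0.68*w - 3.53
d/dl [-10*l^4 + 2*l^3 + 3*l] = -40*l^3 + 6*l^2 + 3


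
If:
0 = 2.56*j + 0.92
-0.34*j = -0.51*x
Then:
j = -0.36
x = -0.24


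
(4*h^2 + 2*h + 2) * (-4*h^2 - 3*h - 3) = -16*h^4 - 20*h^3 - 26*h^2 - 12*h - 6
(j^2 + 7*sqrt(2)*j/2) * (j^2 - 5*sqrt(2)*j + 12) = j^4 - 3*sqrt(2)*j^3/2 - 23*j^2 + 42*sqrt(2)*j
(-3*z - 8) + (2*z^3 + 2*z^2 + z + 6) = 2*z^3 + 2*z^2 - 2*z - 2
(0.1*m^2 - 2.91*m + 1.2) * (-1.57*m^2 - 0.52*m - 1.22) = -0.157*m^4 + 4.5167*m^3 - 0.4928*m^2 + 2.9262*m - 1.464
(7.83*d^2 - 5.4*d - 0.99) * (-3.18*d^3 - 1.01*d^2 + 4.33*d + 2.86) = -24.8994*d^5 + 9.2637*d^4 + 42.5061*d^3 + 0.0116999999999976*d^2 - 19.7307*d - 2.8314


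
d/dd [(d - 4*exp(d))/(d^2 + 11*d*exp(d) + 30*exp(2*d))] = ((1 - 4*exp(d))*(d^2 + 11*d*exp(d) + 30*exp(2*d)) - (d - 4*exp(d))*(11*d*exp(d) + 2*d + 60*exp(2*d) + 11*exp(d)))/(d^2 + 11*d*exp(d) + 30*exp(2*d))^2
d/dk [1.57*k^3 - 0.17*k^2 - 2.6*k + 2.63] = 4.71*k^2 - 0.34*k - 2.6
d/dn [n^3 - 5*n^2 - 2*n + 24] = 3*n^2 - 10*n - 2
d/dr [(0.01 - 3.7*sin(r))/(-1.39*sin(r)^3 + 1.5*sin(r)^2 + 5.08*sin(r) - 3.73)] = (-10.286*sin(r)^3 + 5.5917*sin(r)^2 - 0.0300000000000011*sin(r) + 13.7502)*cos(r)/(1.9321*sin(r)^6 - 4.17*sin(r)^5 - 11.8724*sin(r)^4 + 25.6094*sin(r)^3 + 14.6164*sin(r)^2 - 37.8968*sin(r) + 13.9129)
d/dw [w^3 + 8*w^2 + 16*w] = 3*w^2 + 16*w + 16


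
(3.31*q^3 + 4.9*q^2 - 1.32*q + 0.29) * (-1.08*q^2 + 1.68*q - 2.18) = -3.5748*q^5 + 0.268799999999999*q^4 + 2.4418*q^3 - 13.2128*q^2 + 3.3648*q - 0.6322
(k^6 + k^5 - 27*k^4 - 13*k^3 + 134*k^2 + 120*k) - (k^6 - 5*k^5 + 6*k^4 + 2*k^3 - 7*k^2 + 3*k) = 6*k^5 - 33*k^4 - 15*k^3 + 141*k^2 + 117*k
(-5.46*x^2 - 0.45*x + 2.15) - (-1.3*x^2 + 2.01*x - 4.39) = -4.16*x^2 - 2.46*x + 6.54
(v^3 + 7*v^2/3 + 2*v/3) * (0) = 0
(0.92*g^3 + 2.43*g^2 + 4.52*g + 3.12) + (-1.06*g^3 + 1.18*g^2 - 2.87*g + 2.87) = -0.14*g^3 + 3.61*g^2 + 1.65*g + 5.99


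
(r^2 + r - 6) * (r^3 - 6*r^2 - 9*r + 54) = r^5 - 5*r^4 - 21*r^3 + 81*r^2 + 108*r - 324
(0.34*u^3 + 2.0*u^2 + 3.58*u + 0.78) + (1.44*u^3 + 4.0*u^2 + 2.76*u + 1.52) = 1.78*u^3 + 6.0*u^2 + 6.34*u + 2.3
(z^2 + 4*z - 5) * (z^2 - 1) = z^4 + 4*z^3 - 6*z^2 - 4*z + 5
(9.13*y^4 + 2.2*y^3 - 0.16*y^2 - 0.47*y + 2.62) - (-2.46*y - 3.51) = 9.13*y^4 + 2.2*y^3 - 0.16*y^2 + 1.99*y + 6.13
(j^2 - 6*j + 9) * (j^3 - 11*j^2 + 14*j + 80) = j^5 - 17*j^4 + 89*j^3 - 103*j^2 - 354*j + 720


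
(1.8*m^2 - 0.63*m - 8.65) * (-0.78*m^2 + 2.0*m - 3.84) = -1.404*m^4 + 4.0914*m^3 - 1.425*m^2 - 14.8808*m + 33.216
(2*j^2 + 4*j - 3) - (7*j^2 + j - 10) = -5*j^2 + 3*j + 7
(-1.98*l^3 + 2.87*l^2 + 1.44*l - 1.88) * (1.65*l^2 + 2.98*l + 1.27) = -3.267*l^5 - 1.1649*l^4 + 8.414*l^3 + 4.8341*l^2 - 3.7736*l - 2.3876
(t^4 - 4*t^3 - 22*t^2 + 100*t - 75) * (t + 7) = t^5 + 3*t^4 - 50*t^3 - 54*t^2 + 625*t - 525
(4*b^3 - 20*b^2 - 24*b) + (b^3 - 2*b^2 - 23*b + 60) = 5*b^3 - 22*b^2 - 47*b + 60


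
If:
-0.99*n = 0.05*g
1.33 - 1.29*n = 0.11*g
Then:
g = 29.66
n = -1.50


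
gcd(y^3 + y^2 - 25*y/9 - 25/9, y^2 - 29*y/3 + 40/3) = y - 5/3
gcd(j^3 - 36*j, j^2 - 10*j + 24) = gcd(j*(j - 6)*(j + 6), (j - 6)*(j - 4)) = j - 6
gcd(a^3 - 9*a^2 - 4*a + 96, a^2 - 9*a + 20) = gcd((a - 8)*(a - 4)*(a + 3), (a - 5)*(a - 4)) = a - 4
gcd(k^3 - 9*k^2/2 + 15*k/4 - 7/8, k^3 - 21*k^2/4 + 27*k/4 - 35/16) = k^2 - 4*k + 7/4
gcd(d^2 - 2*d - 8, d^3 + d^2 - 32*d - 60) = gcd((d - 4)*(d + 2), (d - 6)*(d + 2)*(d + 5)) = d + 2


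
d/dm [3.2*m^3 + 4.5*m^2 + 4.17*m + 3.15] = 9.6*m^2 + 9.0*m + 4.17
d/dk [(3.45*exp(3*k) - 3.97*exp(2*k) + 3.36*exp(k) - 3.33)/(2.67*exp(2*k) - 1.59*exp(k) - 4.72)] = (9.2115*exp(4*k) - 10.971*exp(3*k) - 51.5109*exp(2*k) + 55.259*exp(k) - 21.1539)*exp(k)/(7.1289*exp(4*k) - 8.4906*exp(3*k) - 22.6767*exp(2*k) + 15.0096*exp(k) + 22.2784)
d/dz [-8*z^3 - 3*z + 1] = -24*z^2 - 3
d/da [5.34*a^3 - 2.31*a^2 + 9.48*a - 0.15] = 16.02*a^2 - 4.62*a + 9.48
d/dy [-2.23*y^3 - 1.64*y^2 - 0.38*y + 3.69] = -6.69*y^2 - 3.28*y - 0.38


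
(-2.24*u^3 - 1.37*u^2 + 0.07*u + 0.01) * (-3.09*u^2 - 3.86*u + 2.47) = 6.9216*u^5 + 12.8797*u^4 - 0.460900000000001*u^3 - 3.685*u^2 + 0.1343*u + 0.0247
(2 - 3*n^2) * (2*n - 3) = -6*n^3 + 9*n^2 + 4*n - 6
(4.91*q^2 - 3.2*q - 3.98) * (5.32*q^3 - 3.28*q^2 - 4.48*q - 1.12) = 26.1212*q^5 - 33.1288*q^4 - 32.6744*q^3 + 21.8912*q^2 + 21.4144*q + 4.4576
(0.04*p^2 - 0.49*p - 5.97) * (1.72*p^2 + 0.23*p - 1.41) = 0.0688*p^4 - 0.8336*p^3 - 10.4375*p^2 - 0.6822*p + 8.4177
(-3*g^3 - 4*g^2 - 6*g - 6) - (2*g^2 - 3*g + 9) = -3*g^3 - 6*g^2 - 3*g - 15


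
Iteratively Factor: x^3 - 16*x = (x)*(x^2 - 16) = x*(x + 4)*(x - 4)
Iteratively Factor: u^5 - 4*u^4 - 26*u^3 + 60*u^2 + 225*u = (u + 3)*(u^4 - 7*u^3 - 5*u^2 + 75*u) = (u - 5)*(u + 3)*(u^3 - 2*u^2 - 15*u) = (u - 5)^2*(u + 3)*(u^2 + 3*u) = u*(u - 5)^2*(u + 3)*(u + 3)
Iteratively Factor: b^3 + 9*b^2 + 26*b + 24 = (b + 3)*(b^2 + 6*b + 8) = (b + 3)*(b + 4)*(b + 2)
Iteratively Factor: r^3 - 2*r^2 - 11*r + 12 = (r - 1)*(r^2 - r - 12) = (r - 1)*(r + 3)*(r - 4)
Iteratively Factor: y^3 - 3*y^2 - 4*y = (y + 1)*(y^2 - 4*y) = (y - 4)*(y + 1)*(y)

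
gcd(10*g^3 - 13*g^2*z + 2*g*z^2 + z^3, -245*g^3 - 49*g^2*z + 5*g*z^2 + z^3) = 5*g + z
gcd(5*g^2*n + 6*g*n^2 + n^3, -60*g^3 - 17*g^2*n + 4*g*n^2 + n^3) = 5*g + n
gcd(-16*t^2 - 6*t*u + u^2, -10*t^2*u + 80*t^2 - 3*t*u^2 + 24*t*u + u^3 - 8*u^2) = 2*t + u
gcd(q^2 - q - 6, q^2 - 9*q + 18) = q - 3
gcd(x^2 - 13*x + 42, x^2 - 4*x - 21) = x - 7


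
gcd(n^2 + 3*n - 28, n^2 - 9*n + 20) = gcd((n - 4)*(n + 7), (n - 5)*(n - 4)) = n - 4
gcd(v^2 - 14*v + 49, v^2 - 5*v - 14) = v - 7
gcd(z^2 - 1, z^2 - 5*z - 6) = z + 1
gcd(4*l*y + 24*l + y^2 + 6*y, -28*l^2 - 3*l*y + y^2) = 4*l + y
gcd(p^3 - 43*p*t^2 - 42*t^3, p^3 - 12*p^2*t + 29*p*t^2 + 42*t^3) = p^2 - 6*p*t - 7*t^2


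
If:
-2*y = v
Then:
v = -2*y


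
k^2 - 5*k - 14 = (k - 7)*(k + 2)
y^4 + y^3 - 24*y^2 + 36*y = y*(y - 3)*(y - 2)*(y + 6)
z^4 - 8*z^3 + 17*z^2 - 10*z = z*(z - 5)*(z - 2)*(z - 1)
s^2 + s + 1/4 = (s + 1/2)^2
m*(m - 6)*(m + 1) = m^3 - 5*m^2 - 6*m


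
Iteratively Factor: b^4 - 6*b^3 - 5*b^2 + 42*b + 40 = (b + 1)*(b^3 - 7*b^2 + 2*b + 40) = (b + 1)*(b + 2)*(b^2 - 9*b + 20) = (b - 5)*(b + 1)*(b + 2)*(b - 4)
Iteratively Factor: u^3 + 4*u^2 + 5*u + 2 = (u + 2)*(u^2 + 2*u + 1) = (u + 1)*(u + 2)*(u + 1)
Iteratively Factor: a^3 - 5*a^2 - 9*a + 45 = (a - 5)*(a^2 - 9) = (a - 5)*(a + 3)*(a - 3)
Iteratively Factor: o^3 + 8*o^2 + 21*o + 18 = (o + 2)*(o^2 + 6*o + 9) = (o + 2)*(o + 3)*(o + 3)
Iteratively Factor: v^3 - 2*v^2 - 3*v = (v + 1)*(v^2 - 3*v) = v*(v + 1)*(v - 3)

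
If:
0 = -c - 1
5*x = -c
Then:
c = -1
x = 1/5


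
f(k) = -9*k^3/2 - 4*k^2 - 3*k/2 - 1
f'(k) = -27*k^2/2 - 8*k - 3/2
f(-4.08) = 244.16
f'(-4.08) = -193.59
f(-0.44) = -0.73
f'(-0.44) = -0.59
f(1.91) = -49.81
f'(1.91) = -66.03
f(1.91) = -49.81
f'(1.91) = -66.03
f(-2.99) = 88.01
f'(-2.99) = -98.27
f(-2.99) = 88.01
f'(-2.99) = -98.27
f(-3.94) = 218.05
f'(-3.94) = -179.55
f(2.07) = -61.16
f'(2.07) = -75.91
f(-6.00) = 836.00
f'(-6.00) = -439.50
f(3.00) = -163.00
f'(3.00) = -147.00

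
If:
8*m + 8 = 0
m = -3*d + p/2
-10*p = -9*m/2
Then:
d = 31/120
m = -1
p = -9/20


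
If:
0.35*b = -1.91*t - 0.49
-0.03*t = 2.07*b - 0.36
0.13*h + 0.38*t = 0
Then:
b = 0.18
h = 0.85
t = -0.29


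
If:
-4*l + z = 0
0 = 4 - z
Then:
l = 1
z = 4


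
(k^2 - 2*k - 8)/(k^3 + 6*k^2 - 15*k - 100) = (k + 2)/(k^2 + 10*k + 25)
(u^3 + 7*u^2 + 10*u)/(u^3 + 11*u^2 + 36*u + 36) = u*(u + 5)/(u^2 + 9*u + 18)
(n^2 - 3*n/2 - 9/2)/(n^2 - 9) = (n + 3/2)/(n + 3)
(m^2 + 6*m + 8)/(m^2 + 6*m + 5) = (m^2 + 6*m + 8)/(m^2 + 6*m + 5)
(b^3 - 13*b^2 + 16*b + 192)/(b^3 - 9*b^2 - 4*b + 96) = (b - 8)/(b - 4)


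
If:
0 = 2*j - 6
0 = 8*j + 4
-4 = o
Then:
No Solution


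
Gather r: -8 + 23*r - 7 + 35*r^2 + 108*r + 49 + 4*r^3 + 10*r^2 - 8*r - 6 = 4*r^3 + 45*r^2 + 123*r + 28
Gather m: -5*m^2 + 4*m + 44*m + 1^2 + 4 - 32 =-5*m^2 + 48*m - 27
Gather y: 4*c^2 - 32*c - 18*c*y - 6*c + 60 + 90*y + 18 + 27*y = 4*c^2 - 38*c + y*(117 - 18*c) + 78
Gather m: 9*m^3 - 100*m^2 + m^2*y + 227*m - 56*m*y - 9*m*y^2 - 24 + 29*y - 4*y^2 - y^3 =9*m^3 + m^2*(y - 100) + m*(-9*y^2 - 56*y + 227) - y^3 - 4*y^2 + 29*y - 24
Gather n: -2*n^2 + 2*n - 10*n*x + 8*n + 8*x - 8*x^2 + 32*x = -2*n^2 + n*(10 - 10*x) - 8*x^2 + 40*x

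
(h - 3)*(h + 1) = h^2 - 2*h - 3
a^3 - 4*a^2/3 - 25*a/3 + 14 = (a - 7/3)*(a - 2)*(a + 3)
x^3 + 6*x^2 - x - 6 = (x - 1)*(x + 1)*(x + 6)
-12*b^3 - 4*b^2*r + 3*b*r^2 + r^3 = (-2*b + r)*(2*b + r)*(3*b + r)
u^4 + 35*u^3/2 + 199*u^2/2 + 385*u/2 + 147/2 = (u + 1/2)*(u + 3)*(u + 7)^2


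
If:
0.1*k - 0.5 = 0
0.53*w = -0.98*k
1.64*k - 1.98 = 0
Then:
No Solution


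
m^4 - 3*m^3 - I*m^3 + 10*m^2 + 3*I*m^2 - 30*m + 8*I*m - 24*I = (m - 3)*(m - 4*I)*(m + I)*(m + 2*I)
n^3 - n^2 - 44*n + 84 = (n - 6)*(n - 2)*(n + 7)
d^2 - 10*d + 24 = (d - 6)*(d - 4)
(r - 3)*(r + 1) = r^2 - 2*r - 3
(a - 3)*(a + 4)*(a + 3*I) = a^3 + a^2 + 3*I*a^2 - 12*a + 3*I*a - 36*I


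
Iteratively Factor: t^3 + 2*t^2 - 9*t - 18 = (t - 3)*(t^2 + 5*t + 6) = (t - 3)*(t + 3)*(t + 2)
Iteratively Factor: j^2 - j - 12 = (j + 3)*(j - 4)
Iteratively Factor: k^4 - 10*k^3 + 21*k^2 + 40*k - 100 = (k - 5)*(k^3 - 5*k^2 - 4*k + 20) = (k - 5)*(k + 2)*(k^2 - 7*k + 10) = (k - 5)*(k - 2)*(k + 2)*(k - 5)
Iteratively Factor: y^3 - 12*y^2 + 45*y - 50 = (y - 5)*(y^2 - 7*y + 10) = (y - 5)^2*(y - 2)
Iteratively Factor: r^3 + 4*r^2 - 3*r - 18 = (r + 3)*(r^2 + r - 6) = (r + 3)^2*(r - 2)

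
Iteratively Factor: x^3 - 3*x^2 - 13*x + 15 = (x - 5)*(x^2 + 2*x - 3) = (x - 5)*(x - 1)*(x + 3)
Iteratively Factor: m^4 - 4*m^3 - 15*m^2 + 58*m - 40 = (m - 5)*(m^3 + m^2 - 10*m + 8) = (m - 5)*(m + 4)*(m^2 - 3*m + 2) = (m - 5)*(m - 2)*(m + 4)*(m - 1)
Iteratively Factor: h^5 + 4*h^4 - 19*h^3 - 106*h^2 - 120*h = (h + 2)*(h^4 + 2*h^3 - 23*h^2 - 60*h) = (h - 5)*(h + 2)*(h^3 + 7*h^2 + 12*h) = (h - 5)*(h + 2)*(h + 3)*(h^2 + 4*h) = (h - 5)*(h + 2)*(h + 3)*(h + 4)*(h)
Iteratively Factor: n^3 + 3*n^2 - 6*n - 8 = (n + 1)*(n^2 + 2*n - 8) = (n + 1)*(n + 4)*(n - 2)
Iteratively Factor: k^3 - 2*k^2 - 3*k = (k)*(k^2 - 2*k - 3) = k*(k - 3)*(k + 1)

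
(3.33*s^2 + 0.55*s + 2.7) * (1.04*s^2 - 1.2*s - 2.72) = 3.4632*s^4 - 3.424*s^3 - 6.9096*s^2 - 4.736*s - 7.344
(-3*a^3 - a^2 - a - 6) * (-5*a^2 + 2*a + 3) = 15*a^5 - a^4 - 6*a^3 + 25*a^2 - 15*a - 18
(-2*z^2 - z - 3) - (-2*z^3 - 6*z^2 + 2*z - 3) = 2*z^3 + 4*z^2 - 3*z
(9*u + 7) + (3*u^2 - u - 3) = 3*u^2 + 8*u + 4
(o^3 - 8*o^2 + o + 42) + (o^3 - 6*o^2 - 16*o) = 2*o^3 - 14*o^2 - 15*o + 42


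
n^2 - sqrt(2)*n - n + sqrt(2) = (n - 1)*(n - sqrt(2))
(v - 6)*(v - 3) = v^2 - 9*v + 18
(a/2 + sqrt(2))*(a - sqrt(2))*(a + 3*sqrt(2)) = a^3/2 + 2*sqrt(2)*a^2 + a - 6*sqrt(2)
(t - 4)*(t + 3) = t^2 - t - 12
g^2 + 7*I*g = g*(g + 7*I)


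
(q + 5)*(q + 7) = q^2 + 12*q + 35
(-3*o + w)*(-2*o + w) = 6*o^2 - 5*o*w + w^2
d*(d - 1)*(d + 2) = d^3 + d^2 - 2*d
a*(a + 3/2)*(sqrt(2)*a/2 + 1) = sqrt(2)*a^3/2 + a^2 + 3*sqrt(2)*a^2/4 + 3*a/2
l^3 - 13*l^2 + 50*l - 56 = (l - 7)*(l - 4)*(l - 2)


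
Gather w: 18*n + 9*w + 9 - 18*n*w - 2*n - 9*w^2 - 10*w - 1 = 16*n - 9*w^2 + w*(-18*n - 1) + 8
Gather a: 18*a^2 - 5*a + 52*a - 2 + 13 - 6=18*a^2 + 47*a + 5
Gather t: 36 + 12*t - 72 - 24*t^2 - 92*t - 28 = -24*t^2 - 80*t - 64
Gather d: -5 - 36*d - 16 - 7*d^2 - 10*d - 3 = -7*d^2 - 46*d - 24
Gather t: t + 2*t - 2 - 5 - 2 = 3*t - 9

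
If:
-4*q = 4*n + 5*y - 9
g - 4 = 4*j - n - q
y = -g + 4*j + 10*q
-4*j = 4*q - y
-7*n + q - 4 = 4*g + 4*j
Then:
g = 696/101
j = -27/404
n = -435/101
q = 116/101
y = 437/101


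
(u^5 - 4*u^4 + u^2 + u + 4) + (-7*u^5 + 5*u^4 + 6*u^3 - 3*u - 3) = -6*u^5 + u^4 + 6*u^3 + u^2 - 2*u + 1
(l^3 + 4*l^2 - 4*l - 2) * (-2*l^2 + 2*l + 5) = -2*l^5 - 6*l^4 + 21*l^3 + 16*l^2 - 24*l - 10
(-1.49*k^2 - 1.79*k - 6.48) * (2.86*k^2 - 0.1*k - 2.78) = -4.2614*k^4 - 4.9704*k^3 - 14.2116*k^2 + 5.6242*k + 18.0144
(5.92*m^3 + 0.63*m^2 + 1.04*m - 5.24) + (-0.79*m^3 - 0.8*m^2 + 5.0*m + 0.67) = 5.13*m^3 - 0.17*m^2 + 6.04*m - 4.57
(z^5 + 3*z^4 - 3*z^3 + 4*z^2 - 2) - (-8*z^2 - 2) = z^5 + 3*z^4 - 3*z^3 + 12*z^2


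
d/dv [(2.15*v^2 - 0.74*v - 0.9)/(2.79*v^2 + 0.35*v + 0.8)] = (2.8171*v^2 + 8.462*v - 0.277)/(7.7841*v^4 + 1.953*v^3 + 4.5865*v^2 + 0.56*v + 0.64)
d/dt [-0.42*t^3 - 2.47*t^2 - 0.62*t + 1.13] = -1.26*t^2 - 4.94*t - 0.62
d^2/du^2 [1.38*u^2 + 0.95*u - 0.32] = 2.76000000000000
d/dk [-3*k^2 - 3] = -6*k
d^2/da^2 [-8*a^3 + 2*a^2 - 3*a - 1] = 4 - 48*a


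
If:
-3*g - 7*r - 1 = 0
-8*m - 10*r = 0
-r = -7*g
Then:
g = -1/52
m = 35/208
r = -7/52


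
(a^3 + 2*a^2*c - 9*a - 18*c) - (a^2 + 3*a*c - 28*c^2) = a^3 + 2*a^2*c - a^2 - 3*a*c - 9*a + 28*c^2 - 18*c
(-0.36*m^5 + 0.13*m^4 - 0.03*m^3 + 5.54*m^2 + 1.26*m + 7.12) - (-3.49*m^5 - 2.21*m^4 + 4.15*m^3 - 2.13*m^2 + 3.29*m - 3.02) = 3.13*m^5 + 2.34*m^4 - 4.18*m^3 + 7.67*m^2 - 2.03*m + 10.14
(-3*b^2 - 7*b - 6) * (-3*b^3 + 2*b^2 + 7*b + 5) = 9*b^5 + 15*b^4 - 17*b^3 - 76*b^2 - 77*b - 30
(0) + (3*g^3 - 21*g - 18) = 3*g^3 - 21*g - 18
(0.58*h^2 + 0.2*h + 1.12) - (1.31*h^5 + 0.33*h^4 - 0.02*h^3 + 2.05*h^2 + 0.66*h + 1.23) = -1.31*h^5 - 0.33*h^4 + 0.02*h^3 - 1.47*h^2 - 0.46*h - 0.11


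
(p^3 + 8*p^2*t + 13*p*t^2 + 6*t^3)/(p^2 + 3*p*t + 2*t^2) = (p^2 + 7*p*t + 6*t^2)/(p + 2*t)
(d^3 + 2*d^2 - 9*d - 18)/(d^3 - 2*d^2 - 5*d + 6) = (d + 3)/(d - 1)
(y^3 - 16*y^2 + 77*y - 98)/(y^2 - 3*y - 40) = (-y^3 + 16*y^2 - 77*y + 98)/(-y^2 + 3*y + 40)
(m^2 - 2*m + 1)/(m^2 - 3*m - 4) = (-m^2 + 2*m - 1)/(-m^2 + 3*m + 4)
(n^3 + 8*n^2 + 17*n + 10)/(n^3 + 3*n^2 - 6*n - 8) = (n^2 + 7*n + 10)/(n^2 + 2*n - 8)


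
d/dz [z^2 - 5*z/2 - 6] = 2*z - 5/2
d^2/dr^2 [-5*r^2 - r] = -10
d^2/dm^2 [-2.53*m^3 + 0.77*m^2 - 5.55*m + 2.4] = 1.54 - 15.18*m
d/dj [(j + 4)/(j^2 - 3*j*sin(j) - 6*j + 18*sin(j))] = (3*j^2*cos(j) - j^2 - 6*j*cos(j) - 8*j + 30*sin(j) - 72*cos(j) + 24)/((j - 6)^2*(j - 3*sin(j))^2)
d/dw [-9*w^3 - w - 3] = -27*w^2 - 1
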